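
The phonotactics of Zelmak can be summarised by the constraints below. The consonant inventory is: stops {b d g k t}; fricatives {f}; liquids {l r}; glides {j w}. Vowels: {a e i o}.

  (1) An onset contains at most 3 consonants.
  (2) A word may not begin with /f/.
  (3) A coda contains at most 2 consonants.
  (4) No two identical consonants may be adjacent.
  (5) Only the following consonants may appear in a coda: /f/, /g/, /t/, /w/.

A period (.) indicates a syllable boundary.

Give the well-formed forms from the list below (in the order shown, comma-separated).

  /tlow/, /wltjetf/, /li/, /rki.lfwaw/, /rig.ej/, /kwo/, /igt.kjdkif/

/tlow/ — σ1 onset /tl/ (2C), coda /w/ ok → well-formed
/wltjetf/ — violates constraint 1: syllable 1 onset /wltj/ has 4 consonants (> 3) → ill-formed
/li/ — σ1 onset /l/, coda /∅/ ok → well-formed
/rki.lfwaw/ — σ1 onset /rk/ (2C), coda /∅/ ok; σ2 onset /lfw/ (3C), coda /w/ ok → well-formed
/rig.ej/ — violates constraint 5: syllable 2 coda contains /j/, which is not a licensed coda consonant → ill-formed
/kwo/ — σ1 onset /kw/ (2C), coda /∅/ ok → well-formed
/igt.kjdkif/ — violates constraint 1: syllable 2 onset /kjdk/ has 4 consonants (> 3) → ill-formed

/tlow/, /li/, /rki.lfwaw/, /kwo/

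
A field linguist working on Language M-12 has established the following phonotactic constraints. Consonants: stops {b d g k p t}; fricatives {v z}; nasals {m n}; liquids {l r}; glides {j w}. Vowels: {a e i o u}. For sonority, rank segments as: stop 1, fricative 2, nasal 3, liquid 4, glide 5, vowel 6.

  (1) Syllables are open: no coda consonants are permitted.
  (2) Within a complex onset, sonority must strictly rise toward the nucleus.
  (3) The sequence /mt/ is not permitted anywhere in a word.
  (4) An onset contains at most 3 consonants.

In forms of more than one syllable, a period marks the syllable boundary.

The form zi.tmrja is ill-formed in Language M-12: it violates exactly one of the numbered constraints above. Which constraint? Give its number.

zi.tmrja: syllable 2 onset /tmrj/ has 4 consonants (> 3).
This is a violation of constraint 4: "An onset contains at most 3 consonants."
The remaining constraints (1, 2, 3) are satisfied.

4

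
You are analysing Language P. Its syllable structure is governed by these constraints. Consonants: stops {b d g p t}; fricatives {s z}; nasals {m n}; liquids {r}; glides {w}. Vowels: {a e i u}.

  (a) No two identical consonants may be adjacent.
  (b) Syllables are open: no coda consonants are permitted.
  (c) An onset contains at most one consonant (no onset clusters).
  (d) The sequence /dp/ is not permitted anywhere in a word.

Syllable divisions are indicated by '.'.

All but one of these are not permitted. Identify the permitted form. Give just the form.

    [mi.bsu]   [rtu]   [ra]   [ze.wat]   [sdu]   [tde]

[ra]

[mi.bsu] — violates constraint (c): syllable 2 onset /bs/ has 2 consonants (> 1) → not permitted
[rtu] — violates constraint (c): syllable 1 onset /rt/ has 2 consonants (> 1) → not permitted
[ra] — σ1 onset /r/, coda /∅/ ok → permitted
[ze.wat] — violates constraint (b): syllable 2 coda /t/ has 1 consonant (> 0) → not permitted
[sdu] — violates constraint (c): syllable 1 onset /sd/ has 2 consonants (> 1) → not permitted
[tde] — violates constraint (c): syllable 1 onset /td/ has 2 consonants (> 1) → not permitted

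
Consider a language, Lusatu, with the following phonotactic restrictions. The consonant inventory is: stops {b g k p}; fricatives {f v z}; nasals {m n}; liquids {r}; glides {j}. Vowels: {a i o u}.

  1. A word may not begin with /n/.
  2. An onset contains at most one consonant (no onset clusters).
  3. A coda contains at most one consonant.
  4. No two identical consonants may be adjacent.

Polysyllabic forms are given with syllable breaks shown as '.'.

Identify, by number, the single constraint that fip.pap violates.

fip.pap: adjacent identical consonants /pp/.
This is a violation of constraint 4: "No two identical consonants may be adjacent."
The remaining constraints (1, 2, 3) are satisfied.

4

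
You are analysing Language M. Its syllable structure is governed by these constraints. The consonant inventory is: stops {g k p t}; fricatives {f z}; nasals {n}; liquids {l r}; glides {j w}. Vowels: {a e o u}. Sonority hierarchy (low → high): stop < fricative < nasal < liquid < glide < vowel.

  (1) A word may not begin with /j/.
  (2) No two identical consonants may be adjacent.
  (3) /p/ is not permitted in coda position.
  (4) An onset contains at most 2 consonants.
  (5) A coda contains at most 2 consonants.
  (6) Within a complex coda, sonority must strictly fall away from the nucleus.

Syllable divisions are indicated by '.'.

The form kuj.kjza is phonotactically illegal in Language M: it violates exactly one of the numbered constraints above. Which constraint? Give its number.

kuj.kjza: syllable 2 onset /kjz/ has 3 consonants (> 2).
This is a violation of constraint 4: "An onset contains at most 2 consonants."
The remaining constraints (1, 2, 3, 5, 6) are satisfied.

4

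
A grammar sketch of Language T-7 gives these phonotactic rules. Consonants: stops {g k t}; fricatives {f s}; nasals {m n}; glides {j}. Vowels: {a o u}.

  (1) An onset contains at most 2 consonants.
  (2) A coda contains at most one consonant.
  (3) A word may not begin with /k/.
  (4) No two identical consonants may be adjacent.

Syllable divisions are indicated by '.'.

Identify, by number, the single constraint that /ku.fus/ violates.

/ku.fus/: word begins with /k/.
This is a violation of constraint 3: "A word may not begin with /k/."
The remaining constraints (1, 2, 4) are satisfied.

3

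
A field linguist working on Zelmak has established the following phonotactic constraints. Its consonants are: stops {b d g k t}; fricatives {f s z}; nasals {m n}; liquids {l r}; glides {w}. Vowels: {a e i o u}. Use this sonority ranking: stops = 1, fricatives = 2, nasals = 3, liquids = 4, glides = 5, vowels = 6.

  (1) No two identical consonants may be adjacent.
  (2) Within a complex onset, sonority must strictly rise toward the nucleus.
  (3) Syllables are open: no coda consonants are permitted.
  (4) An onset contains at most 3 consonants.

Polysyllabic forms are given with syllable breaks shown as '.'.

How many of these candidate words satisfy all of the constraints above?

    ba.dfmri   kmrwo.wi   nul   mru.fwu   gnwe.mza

1

ba.dfmri — violates constraint 4: syllable 2 onset /dfmr/ has 4 consonants (> 3) → illicit
kmrwo.wi — violates constraint 4: syllable 1 onset /kmrw/ has 4 consonants (> 3) → illicit
nul — violates constraint 3: syllable 1 coda /l/ has 1 consonant (> 0) → illicit
mru.fwu — σ1 onset /mr/ (3→4 rises), coda /∅/ ok; σ2 onset /fw/ (2→5 rises), coda /∅/ ok → licit
gnwe.mza — violates constraint 2: syllable 2 onset /mz/: /m/ (nasal, 3) → /z/ (fricative, 2) does not rise → illicit
Licit: mru.fwu → 1.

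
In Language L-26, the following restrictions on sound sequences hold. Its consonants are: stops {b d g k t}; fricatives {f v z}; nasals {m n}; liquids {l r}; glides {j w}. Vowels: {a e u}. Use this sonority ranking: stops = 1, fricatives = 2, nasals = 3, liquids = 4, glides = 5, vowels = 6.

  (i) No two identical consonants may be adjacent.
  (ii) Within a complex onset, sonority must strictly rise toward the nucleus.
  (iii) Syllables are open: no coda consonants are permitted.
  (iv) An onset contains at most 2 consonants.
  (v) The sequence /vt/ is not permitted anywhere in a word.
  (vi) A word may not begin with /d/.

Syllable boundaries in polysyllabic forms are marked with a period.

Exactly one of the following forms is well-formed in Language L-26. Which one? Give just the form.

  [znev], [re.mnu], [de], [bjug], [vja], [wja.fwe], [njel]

[vja]

[znev] — violates constraint (iii): syllable 1 coda /v/ has 1 consonant (> 0) → ill-formed
[re.mnu] — violates constraint (ii): syllable 2 onset /mn/: /m/ (nasal, 3) → /n/ (nasal, 3) does not rise → ill-formed
[de] — violates constraint (vi): word begins with /d/ → ill-formed
[bjug] — violates constraint (iii): syllable 1 coda /g/ has 1 consonant (> 0) → ill-formed
[vja] — σ1 onset /vj/ (2→5 rises), coda /∅/ ok → well-formed
[wja.fwe] — violates constraint (ii): syllable 1 onset /wj/: /w/ (glide, 5) → /j/ (glide, 5) does not rise → ill-formed
[njel] — violates constraint (iii): syllable 1 coda /l/ has 1 consonant (> 0) → ill-formed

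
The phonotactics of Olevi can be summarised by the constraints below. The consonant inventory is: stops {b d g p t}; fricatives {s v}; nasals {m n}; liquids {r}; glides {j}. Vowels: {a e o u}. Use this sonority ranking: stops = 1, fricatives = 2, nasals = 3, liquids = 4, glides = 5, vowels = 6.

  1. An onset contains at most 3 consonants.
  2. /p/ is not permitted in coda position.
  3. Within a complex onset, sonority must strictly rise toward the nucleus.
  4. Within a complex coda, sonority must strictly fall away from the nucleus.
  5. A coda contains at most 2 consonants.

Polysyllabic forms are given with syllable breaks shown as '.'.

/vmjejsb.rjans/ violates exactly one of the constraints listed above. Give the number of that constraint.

5

/vmjejsb.rjans/: syllable 1 coda /jsb/ has 3 consonants (> 2).
This is a violation of constraint 5: "A coda contains at most 2 consonants."
The remaining constraints (1, 2, 3, 4) are satisfied.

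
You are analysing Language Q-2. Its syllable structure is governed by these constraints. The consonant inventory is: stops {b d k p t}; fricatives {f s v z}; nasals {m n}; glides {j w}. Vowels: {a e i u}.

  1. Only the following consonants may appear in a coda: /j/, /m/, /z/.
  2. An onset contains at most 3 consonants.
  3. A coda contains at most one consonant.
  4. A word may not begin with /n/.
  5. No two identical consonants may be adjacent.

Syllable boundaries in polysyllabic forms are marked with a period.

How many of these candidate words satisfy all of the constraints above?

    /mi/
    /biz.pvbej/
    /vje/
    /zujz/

3

/mi/ — σ1 onset /m/, coda /∅/ ok → licit
/biz.pvbej/ — σ1 onset /b/, coda /z/ ok; σ2 onset /pvb/ (3C), coda /j/ ok → licit
/vje/ — σ1 onset /vj/ (2C), coda /∅/ ok → licit
/zujz/ — violates constraint 3: syllable 1 coda /jz/ has 2 consonants (> 1) → illicit
Licit: /mi/, /biz.pvbej/, /vje/ → 3.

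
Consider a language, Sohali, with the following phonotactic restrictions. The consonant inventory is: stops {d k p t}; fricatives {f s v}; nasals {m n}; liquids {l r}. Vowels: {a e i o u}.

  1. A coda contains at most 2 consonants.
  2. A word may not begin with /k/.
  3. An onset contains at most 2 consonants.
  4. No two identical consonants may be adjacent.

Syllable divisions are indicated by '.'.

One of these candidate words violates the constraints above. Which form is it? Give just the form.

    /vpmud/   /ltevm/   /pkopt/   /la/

/vpmud/ — violates constraint 3: syllable 1 onset /vpm/ has 3 consonants (> 2) → not permitted
/ltevm/ — σ1 onset /lt/ (2C), coda /vm/ (2C) ok → permitted
/pkopt/ — σ1 onset /pk/ (2C), coda /pt/ (2C) ok → permitted
/la/ — σ1 onset /l/, coda /∅/ ok → permitted

/vpmud/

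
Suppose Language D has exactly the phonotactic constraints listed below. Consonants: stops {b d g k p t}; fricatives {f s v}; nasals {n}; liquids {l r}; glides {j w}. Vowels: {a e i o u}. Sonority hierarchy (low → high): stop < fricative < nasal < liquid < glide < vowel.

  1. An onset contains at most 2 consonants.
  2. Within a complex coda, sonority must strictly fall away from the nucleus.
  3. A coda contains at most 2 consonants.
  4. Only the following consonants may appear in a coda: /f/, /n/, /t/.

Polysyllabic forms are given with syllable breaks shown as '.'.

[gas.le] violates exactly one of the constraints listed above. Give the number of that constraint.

[gas.le]: syllable 1 coda contains /s/, which is not a licensed coda consonant.
This is a violation of constraint 4: "Only the following consonants may appear in a coda: /f/, /n/, /t/."
The remaining constraints (1, 2, 3) are satisfied.

4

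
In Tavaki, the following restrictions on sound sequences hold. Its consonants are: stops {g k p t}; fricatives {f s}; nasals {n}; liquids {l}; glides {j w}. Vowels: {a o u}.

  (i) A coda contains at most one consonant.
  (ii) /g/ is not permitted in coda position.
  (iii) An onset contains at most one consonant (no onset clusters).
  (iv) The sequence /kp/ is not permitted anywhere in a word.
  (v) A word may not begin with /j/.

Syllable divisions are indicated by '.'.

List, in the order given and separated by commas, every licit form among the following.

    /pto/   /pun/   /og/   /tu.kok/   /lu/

/pto/ — violates constraint (iii): syllable 1 onset /pt/ has 2 consonants (> 1) → illicit
/pun/ — σ1 onset /p/, coda /n/ ok → licit
/og/ — violates constraint (ii): syllable 1 coda contains /g/ → illicit
/tu.kok/ — σ1 onset /t/, coda /∅/ ok; σ2 onset /k/, coda /k/ ok → licit
/lu/ — σ1 onset /l/, coda /∅/ ok → licit

/pun/, /tu.kok/, /lu/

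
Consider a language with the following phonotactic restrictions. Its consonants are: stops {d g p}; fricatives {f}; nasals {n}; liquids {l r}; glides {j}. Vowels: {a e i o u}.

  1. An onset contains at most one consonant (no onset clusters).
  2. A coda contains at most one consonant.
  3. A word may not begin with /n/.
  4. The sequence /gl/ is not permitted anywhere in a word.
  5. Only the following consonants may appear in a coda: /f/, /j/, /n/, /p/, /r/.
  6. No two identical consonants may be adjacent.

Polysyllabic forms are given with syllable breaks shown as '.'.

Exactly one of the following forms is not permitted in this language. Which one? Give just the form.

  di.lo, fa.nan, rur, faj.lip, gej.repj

di.lo — σ1 onset /d/, coda /∅/ ok; σ2 onset /l/, coda /∅/ ok → permitted
fa.nan — σ1 onset /f/, coda /∅/ ok; σ2 onset /n/, coda /n/ ok → permitted
rur — σ1 onset /r/, coda /r/ ok → permitted
faj.lip — σ1 onset /f/, coda /j/ ok; σ2 onset /l/, coda /p/ ok → permitted
gej.repj — violates constraint 2: syllable 2 coda /pj/ has 2 consonants (> 1) → not permitted

gej.repj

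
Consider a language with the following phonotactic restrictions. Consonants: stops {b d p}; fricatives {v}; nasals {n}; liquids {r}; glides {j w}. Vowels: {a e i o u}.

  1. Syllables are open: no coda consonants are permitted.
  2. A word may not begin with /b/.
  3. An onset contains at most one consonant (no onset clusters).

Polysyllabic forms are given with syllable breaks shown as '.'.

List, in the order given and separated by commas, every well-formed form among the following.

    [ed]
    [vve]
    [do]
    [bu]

[do]

[ed] — violates constraint 1: syllable 1 coda /d/ has 1 consonant (> 0) → ill-formed
[vve] — violates constraint 3: syllable 1 onset /vv/ has 2 consonants (> 1) → ill-formed
[do] — σ1 onset /d/, coda /∅/ ok → well-formed
[bu] — violates constraint 2: word begins with /b/ → ill-formed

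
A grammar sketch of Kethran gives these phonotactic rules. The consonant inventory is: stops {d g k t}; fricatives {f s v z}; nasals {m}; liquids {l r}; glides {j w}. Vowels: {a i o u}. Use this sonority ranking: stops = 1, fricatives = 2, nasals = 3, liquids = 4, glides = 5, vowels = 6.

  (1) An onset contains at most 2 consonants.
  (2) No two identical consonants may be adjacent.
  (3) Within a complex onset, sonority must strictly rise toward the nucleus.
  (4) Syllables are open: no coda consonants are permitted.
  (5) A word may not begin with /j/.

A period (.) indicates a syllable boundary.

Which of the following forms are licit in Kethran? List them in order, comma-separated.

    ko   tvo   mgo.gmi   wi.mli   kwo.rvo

ko — σ1 onset /k/, coda /∅/ ok → licit
tvo — σ1 onset /tv/ (1→2 rises), coda /∅/ ok → licit
mgo.gmi — violates constraint 3: syllable 1 onset /mg/: /m/ (nasal, 3) → /g/ (stop, 1) does not rise → illicit
wi.mli — σ1 onset /w/, coda /∅/ ok; σ2 onset /ml/ (3→4 rises), coda /∅/ ok → licit
kwo.rvo — violates constraint 3: syllable 2 onset /rv/: /r/ (liquid, 4) → /v/ (fricative, 2) does not rise → illicit

ko, tvo, wi.mli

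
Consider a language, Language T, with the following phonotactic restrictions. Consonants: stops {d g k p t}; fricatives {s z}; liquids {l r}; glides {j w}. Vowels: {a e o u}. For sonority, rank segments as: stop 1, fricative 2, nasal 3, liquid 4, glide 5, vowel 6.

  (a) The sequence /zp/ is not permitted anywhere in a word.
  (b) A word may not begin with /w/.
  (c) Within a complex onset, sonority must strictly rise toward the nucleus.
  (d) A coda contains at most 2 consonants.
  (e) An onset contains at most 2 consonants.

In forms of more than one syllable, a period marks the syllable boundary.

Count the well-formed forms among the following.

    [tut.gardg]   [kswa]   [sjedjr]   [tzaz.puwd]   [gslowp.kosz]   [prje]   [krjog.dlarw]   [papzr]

0

[tut.gardg] — violates constraint (d): syllable 2 coda /rdg/ has 3 consonants (> 2) → ill-formed
[kswa] — violates constraint (e): syllable 1 onset /ksw/ has 3 consonants (> 2) → ill-formed
[sjedjr] — violates constraint (d): syllable 1 coda /djr/ has 3 consonants (> 2) → ill-formed
[tzaz.puwd] — violates constraint (a): contains banned sequence /zp/ → ill-formed
[gslowp.kosz] — violates constraint (e): syllable 1 onset /gsl/ has 3 consonants (> 2) → ill-formed
[prje] — violates constraint (e): syllable 1 onset /prj/ has 3 consonants (> 2) → ill-formed
[krjog.dlarw] — violates constraint (e): syllable 1 onset /krj/ has 3 consonants (> 2) → ill-formed
[papzr] — violates constraint (d): syllable 1 coda /pzr/ has 3 consonants (> 2) → ill-formed
No form is well-formed → 0.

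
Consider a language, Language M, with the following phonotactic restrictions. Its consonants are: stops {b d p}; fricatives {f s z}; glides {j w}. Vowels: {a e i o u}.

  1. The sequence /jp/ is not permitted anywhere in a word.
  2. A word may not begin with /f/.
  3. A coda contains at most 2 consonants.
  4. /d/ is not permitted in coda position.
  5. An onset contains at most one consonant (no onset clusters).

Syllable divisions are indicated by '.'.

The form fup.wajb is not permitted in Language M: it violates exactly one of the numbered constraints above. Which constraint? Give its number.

2

fup.wajb: word begins with /f/.
This is a violation of constraint 2: "A word may not begin with /f/."
The remaining constraints (1, 3, 4, 5) are satisfied.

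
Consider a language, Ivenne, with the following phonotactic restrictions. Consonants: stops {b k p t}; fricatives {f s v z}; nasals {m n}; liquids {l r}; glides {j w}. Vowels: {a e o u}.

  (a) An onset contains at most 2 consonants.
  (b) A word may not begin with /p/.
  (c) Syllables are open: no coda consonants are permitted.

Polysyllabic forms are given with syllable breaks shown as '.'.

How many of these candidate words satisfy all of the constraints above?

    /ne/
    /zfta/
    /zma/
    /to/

3

/ne/ — σ1 onset /n/, coda /∅/ ok → well-formed
/zfta/ — violates constraint (a): syllable 1 onset /zft/ has 3 consonants (> 2) → ill-formed
/zma/ — σ1 onset /zm/ (2C), coda /∅/ ok → well-formed
/to/ — σ1 onset /t/, coda /∅/ ok → well-formed
Well-formed: /ne/, /zma/, /to/ → 3.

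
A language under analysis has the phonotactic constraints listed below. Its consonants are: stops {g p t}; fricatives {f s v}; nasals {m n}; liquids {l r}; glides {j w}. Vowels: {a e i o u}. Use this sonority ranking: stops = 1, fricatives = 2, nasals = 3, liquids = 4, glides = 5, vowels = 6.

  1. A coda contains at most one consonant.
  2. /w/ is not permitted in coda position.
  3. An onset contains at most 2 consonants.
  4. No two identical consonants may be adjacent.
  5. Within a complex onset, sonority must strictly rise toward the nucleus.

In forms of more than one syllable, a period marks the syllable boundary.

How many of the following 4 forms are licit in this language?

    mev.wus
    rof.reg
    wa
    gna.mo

4

mev.wus — σ1 onset /m/, coda /v/ ok; σ2 onset /w/, coda /s/ ok → licit
rof.reg — σ1 onset /r/, coda /f/ ok; σ2 onset /r/, coda /g/ ok → licit
wa — σ1 onset /w/, coda /∅/ ok → licit
gna.mo — σ1 onset /gn/ (1→3 rises), coda /∅/ ok; σ2 onset /m/, coda /∅/ ok → licit
Licit: mev.wus, rof.reg, wa, gna.mo → 4.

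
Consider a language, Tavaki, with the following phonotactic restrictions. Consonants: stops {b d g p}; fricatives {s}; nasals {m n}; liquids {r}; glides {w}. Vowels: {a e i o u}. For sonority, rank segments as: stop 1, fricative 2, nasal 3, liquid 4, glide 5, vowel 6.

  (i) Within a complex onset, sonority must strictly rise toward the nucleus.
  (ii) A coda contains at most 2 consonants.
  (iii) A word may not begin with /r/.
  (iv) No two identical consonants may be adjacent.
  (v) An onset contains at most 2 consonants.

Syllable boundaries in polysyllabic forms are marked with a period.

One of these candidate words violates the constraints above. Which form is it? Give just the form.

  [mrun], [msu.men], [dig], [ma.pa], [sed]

[mrun] — σ1 onset /mr/ (3→4 rises), coda /n/ ok → phonotactically legal
[msu.men] — violates constraint (i): syllable 1 onset /ms/: /m/ (nasal, 3) → /s/ (fricative, 2) does not rise → phonotactically illegal
[dig] — σ1 onset /d/, coda /g/ ok → phonotactically legal
[ma.pa] — σ1 onset /m/, coda /∅/ ok; σ2 onset /p/, coda /∅/ ok → phonotactically legal
[sed] — σ1 onset /s/, coda /d/ ok → phonotactically legal

[msu.men]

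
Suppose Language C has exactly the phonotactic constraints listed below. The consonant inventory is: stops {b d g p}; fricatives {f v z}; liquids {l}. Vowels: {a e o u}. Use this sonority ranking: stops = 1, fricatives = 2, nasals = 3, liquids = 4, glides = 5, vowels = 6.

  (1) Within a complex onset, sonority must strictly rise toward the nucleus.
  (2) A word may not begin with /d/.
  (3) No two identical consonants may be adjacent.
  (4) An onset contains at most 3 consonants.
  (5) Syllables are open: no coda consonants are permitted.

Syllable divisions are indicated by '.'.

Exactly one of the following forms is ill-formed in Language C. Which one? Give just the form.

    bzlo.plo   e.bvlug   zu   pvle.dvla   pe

e.bvlug

bzlo.plo — σ1 onset /bzl/ (1→2→4 rises), coda /∅/ ok; σ2 onset /pl/ (1→4 rises), coda /∅/ ok → well-formed
e.bvlug — violates constraint 5: syllable 2 coda /g/ has 1 consonant (> 0) → ill-formed
zu — σ1 onset /z/, coda /∅/ ok → well-formed
pvle.dvla — σ1 onset /pvl/ (1→2→4 rises), coda /∅/ ok; σ2 onset /dvl/ (1→2→4 rises), coda /∅/ ok → well-formed
pe — σ1 onset /p/, coda /∅/ ok → well-formed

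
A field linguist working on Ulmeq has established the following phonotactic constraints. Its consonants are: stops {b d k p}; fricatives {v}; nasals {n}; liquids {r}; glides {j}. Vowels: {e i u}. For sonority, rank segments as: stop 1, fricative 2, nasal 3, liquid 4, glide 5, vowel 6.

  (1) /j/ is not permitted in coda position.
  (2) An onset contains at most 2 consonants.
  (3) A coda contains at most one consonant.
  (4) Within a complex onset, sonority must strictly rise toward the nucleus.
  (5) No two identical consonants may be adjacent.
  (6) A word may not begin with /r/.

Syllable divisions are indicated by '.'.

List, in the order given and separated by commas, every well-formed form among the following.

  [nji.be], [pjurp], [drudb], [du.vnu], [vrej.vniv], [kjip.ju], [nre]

[nji.be] — σ1 onset /nj/ (3→5 rises), coda /∅/ ok; σ2 onset /b/, coda /∅/ ok → well-formed
[pjurp] — violates constraint 3: syllable 1 coda /rp/ has 2 consonants (> 1) → ill-formed
[drudb] — violates constraint 3: syllable 1 coda /db/ has 2 consonants (> 1) → ill-formed
[du.vnu] — σ1 onset /d/, coda /∅/ ok; σ2 onset /vn/ (2→3 rises), coda /∅/ ok → well-formed
[vrej.vniv] — violates constraint 1: syllable 1 coda contains /j/ → ill-formed
[kjip.ju] — σ1 onset /kj/ (1→5 rises), coda /p/ ok; σ2 onset /j/, coda /∅/ ok → well-formed
[nre] — σ1 onset /nr/ (3→4 rises), coda /∅/ ok → well-formed

[nji.be], [du.vnu], [kjip.ju], [nre]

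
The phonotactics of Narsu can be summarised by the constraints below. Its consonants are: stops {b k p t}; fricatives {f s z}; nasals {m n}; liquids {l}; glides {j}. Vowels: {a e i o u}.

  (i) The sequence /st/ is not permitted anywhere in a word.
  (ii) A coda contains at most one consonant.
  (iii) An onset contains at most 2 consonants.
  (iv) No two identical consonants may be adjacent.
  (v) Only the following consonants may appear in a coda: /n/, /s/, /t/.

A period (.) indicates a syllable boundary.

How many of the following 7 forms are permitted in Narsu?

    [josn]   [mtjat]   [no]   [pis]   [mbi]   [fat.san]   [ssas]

[josn] — violates constraint (ii): syllable 1 coda /sn/ has 2 consonants (> 1) → not permitted
[mtjat] — violates constraint (iii): syllable 1 onset /mtj/ has 3 consonants (> 2) → not permitted
[no] — σ1 onset /n/, coda /∅/ ok → permitted
[pis] — σ1 onset /p/, coda /s/ ok → permitted
[mbi] — σ1 onset /mb/ (2C), coda /∅/ ok → permitted
[fat.san] — σ1 onset /f/, coda /t/ ok; σ2 onset /s/, coda /n/ ok → permitted
[ssas] — violates constraint (iv): adjacent identical consonants /ss/ → not permitted
Permitted: [no], [pis], [mbi], [fat.san] → 4.

4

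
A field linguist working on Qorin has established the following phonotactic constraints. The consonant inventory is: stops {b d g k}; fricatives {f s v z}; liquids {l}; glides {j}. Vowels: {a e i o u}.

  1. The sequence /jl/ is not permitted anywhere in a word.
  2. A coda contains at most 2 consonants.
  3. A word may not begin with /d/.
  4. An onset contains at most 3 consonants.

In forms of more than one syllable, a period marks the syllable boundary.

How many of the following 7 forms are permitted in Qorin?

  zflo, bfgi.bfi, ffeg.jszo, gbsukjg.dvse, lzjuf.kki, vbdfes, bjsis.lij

5

zflo — σ1 onset /zfl/ (3C), coda /∅/ ok → permitted
bfgi.bfi — σ1 onset /bfg/ (3C), coda /∅/ ok; σ2 onset /bf/ (2C), coda /∅/ ok → permitted
ffeg.jszo — σ1 onset /ff/ (2C), coda /g/ ok; σ2 onset /jsz/ (3C), coda /∅/ ok → permitted
gbsukjg.dvse — violates constraint 2: syllable 1 coda /kjg/ has 3 consonants (> 2) → not permitted
lzjuf.kki — σ1 onset /lzj/ (3C), coda /f/ ok; σ2 onset /kk/ (2C), coda /∅/ ok → permitted
vbdfes — violates constraint 4: syllable 1 onset /vbdf/ has 4 consonants (> 3) → not permitted
bjsis.lij — σ1 onset /bjs/ (3C), coda /s/ ok; σ2 onset /l/, coda /j/ ok → permitted
Permitted: zflo, bfgi.bfi, ffeg.jszo, lzjuf.kki, bjsis.lij → 5.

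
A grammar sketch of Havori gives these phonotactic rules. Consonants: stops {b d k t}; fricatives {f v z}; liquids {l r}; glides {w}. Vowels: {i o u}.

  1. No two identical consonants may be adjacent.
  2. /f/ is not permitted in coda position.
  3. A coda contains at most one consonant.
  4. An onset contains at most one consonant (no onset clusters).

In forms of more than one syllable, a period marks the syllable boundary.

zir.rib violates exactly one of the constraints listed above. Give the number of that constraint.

zir.rib: adjacent identical consonants /rr/.
This is a violation of constraint 1: "No two identical consonants may be adjacent."
The remaining constraints (2, 3, 4) are satisfied.

1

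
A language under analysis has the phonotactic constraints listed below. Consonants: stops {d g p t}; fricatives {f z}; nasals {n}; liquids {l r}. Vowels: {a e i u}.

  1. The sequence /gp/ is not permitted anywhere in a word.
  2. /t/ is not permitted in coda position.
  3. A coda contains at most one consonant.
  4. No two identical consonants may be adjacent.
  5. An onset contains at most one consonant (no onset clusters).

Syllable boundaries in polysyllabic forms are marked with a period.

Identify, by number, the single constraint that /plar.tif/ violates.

5

/plar.tif/: syllable 1 onset /pl/ has 2 consonants (> 1).
This is a violation of constraint 5: "An onset contains at most one consonant (no onset clusters)."
The remaining constraints (1, 2, 3, 4) are satisfied.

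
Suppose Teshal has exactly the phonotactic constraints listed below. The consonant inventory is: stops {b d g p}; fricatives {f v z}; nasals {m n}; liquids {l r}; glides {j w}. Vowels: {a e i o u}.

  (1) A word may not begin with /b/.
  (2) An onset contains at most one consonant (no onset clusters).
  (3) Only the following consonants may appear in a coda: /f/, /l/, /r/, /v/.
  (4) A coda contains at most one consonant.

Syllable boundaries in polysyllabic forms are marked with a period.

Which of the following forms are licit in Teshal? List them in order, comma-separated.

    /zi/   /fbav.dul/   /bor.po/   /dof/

/zi/, /dof/

/zi/ — σ1 onset /z/, coda /∅/ ok → licit
/fbav.dul/ — violates constraint 2: syllable 1 onset /fb/ has 2 consonants (> 1) → illicit
/bor.po/ — violates constraint 1: word begins with /b/ → illicit
/dof/ — σ1 onset /d/, coda /f/ ok → licit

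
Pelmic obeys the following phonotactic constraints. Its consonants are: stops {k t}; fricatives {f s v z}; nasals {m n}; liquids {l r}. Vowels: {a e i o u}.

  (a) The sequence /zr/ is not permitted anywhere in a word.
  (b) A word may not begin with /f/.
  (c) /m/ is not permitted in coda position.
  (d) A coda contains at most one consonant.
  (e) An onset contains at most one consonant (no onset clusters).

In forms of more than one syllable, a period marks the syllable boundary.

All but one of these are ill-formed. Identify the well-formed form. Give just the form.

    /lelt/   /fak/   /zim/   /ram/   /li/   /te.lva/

/li/

/lelt/ — violates constraint (d): syllable 1 coda /lt/ has 2 consonants (> 1) → ill-formed
/fak/ — violates constraint (b): word begins with /f/ → ill-formed
/zim/ — violates constraint (c): syllable 1 coda contains /m/ → ill-formed
/ram/ — violates constraint (c): syllable 1 coda contains /m/ → ill-formed
/li/ — σ1 onset /l/, coda /∅/ ok → well-formed
/te.lva/ — violates constraint (e): syllable 2 onset /lv/ has 2 consonants (> 1) → ill-formed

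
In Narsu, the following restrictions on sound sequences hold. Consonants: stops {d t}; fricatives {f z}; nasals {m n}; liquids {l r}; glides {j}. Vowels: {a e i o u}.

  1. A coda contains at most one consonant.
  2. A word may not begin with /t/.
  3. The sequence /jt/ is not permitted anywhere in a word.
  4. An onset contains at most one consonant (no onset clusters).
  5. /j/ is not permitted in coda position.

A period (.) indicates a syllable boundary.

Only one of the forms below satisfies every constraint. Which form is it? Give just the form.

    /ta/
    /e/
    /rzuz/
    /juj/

/ta/ — violates constraint 2: word begins with /t/ → ill-formed
/e/ — σ1 onset /∅/, coda /∅/ ok → well-formed
/rzuz/ — violates constraint 4: syllable 1 onset /rz/ has 2 consonants (> 1) → ill-formed
/juj/ — violates constraint 5: syllable 1 coda contains /j/ → ill-formed

/e/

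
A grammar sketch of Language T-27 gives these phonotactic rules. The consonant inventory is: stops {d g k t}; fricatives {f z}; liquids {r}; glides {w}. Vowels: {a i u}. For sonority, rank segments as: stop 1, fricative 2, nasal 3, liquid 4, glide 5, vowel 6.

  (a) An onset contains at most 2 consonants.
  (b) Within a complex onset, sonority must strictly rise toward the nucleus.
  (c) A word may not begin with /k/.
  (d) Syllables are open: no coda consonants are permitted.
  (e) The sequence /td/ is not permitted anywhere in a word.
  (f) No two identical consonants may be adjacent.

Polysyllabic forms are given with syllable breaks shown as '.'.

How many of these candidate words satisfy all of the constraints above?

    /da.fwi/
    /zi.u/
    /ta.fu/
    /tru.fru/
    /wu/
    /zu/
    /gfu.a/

/da.fwi/ — σ1 onset /d/, coda /∅/ ok; σ2 onset /fw/ (2→5 rises), coda /∅/ ok → permitted
/zi.u/ — σ1 onset /z/, coda /∅/ ok; σ2 onset /∅/, coda /∅/ ok → permitted
/ta.fu/ — σ1 onset /t/, coda /∅/ ok; σ2 onset /f/, coda /∅/ ok → permitted
/tru.fru/ — σ1 onset /tr/ (1→4 rises), coda /∅/ ok; σ2 onset /fr/ (2→4 rises), coda /∅/ ok → permitted
/wu/ — σ1 onset /w/, coda /∅/ ok → permitted
/zu/ — σ1 onset /z/, coda /∅/ ok → permitted
/gfu.a/ — σ1 onset /gf/ (1→2 rises), coda /∅/ ok; σ2 onset /∅/, coda /∅/ ok → permitted
Permitted: /da.fwi/, /zi.u/, /ta.fu/, /tru.fru/, /wu/, /zu/, /gfu.a/ → 7.

7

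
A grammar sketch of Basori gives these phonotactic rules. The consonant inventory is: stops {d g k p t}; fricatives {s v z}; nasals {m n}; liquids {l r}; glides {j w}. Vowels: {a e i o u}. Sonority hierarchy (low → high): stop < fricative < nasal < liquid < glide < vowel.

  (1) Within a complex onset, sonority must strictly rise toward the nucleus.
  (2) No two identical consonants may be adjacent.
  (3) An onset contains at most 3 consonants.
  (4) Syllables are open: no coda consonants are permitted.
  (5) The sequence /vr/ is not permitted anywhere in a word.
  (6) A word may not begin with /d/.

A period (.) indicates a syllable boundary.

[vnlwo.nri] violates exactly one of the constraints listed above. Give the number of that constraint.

3

[vnlwo.nri]: syllable 1 onset /vnlw/ has 4 consonants (> 3).
This is a violation of constraint 3: "An onset contains at most 3 consonants."
The remaining constraints (1, 2, 4, 5, 6) are satisfied.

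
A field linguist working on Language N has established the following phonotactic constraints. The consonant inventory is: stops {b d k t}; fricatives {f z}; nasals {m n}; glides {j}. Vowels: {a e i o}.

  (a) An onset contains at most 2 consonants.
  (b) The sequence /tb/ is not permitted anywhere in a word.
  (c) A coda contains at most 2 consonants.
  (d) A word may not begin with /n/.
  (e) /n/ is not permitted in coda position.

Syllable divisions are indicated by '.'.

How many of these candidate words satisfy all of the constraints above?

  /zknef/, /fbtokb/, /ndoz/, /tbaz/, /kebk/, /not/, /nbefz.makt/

1

/zknef/ — violates constraint (a): syllable 1 onset /zkn/ has 3 consonants (> 2) → ill-formed
/fbtokb/ — violates constraint (a): syllable 1 onset /fbt/ has 3 consonants (> 2) → ill-formed
/ndoz/ — violates constraint (d): word begins with /n/ → ill-formed
/tbaz/ — violates constraint (b): contains banned sequence /tb/ → ill-formed
/kebk/ — σ1 onset /k/, coda /bk/ (2C) ok → well-formed
/not/ — violates constraint (d): word begins with /n/ → ill-formed
/nbefz.makt/ — violates constraint (d): word begins with /n/ → ill-formed
Well-formed: /kebk/ → 1.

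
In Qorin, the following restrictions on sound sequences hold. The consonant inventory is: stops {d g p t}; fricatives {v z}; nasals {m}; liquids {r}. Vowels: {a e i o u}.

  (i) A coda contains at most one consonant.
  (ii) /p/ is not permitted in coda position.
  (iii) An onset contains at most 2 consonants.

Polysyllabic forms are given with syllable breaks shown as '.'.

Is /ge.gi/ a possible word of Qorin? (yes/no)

/ge.gi/ — σ1 onset /g/, coda /∅/ ok; σ2 onset /g/, coda /∅/ ok → phonotactically legal

yes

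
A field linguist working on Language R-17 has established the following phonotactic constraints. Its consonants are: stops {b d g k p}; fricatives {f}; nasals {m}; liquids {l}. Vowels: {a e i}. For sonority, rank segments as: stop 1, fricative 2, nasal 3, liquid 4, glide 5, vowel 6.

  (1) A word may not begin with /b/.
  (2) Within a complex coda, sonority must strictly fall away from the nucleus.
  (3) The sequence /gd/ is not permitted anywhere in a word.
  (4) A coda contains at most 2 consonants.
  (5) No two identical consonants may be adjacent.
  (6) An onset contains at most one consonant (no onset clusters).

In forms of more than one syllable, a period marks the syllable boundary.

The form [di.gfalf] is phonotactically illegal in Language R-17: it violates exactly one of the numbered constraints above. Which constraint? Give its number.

6

[di.gfalf]: syllable 2 onset /gf/ has 2 consonants (> 1).
This is a violation of constraint 6: "An onset contains at most one consonant (no onset clusters)."
The remaining constraints (1, 2, 3, 4, 5) are satisfied.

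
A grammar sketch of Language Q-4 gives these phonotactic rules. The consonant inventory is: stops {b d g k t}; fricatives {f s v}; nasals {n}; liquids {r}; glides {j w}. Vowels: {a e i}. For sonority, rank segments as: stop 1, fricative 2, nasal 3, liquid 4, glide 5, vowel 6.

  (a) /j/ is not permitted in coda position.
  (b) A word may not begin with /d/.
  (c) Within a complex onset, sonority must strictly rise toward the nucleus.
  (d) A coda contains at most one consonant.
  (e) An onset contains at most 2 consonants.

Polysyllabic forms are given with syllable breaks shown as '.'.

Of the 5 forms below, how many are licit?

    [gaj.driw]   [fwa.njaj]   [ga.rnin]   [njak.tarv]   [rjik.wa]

1

[gaj.driw] — violates constraint (a): syllable 1 coda contains /j/ → illicit
[fwa.njaj] — violates constraint (a): syllable 2 coda contains /j/ → illicit
[ga.rnin] — violates constraint (c): syllable 2 onset /rn/: /r/ (liquid, 4) → /n/ (nasal, 3) does not rise → illicit
[njak.tarv] — violates constraint (d): syllable 2 coda /rv/ has 2 consonants (> 1) → illicit
[rjik.wa] — σ1 onset /rj/ (4→5 rises), coda /k/ ok; σ2 onset /w/, coda /∅/ ok → licit
Licit: [rjik.wa] → 1.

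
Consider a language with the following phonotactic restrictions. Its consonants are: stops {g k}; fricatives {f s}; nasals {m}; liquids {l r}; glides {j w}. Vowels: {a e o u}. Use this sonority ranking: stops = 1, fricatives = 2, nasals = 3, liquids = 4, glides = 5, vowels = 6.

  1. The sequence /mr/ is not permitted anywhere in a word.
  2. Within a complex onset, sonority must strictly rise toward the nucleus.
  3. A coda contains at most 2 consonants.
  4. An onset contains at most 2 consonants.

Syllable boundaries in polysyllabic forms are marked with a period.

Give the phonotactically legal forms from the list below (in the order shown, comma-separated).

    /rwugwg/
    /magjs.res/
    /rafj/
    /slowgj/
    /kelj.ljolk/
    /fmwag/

/rwugwg/ — violates constraint 3: syllable 1 coda /gwg/ has 3 consonants (> 2) → phonotactically illegal
/magjs.res/ — violates constraint 3: syllable 1 coda /gjs/ has 3 consonants (> 2) → phonotactically illegal
/rafj/ — σ1 onset /r/, coda /fj/ (2C) ok → phonotactically legal
/slowgj/ — violates constraint 3: syllable 1 coda /wgj/ has 3 consonants (> 2) → phonotactically illegal
/kelj.ljolk/ — σ1 onset /k/, coda /lj/ (2C) ok; σ2 onset /lj/ (4→5 rises), coda /lk/ (2C) ok → phonotactically legal
/fmwag/ — violates constraint 4: syllable 1 onset /fmw/ has 3 consonants (> 2) → phonotactically illegal

/rafj/, /kelj.ljolk/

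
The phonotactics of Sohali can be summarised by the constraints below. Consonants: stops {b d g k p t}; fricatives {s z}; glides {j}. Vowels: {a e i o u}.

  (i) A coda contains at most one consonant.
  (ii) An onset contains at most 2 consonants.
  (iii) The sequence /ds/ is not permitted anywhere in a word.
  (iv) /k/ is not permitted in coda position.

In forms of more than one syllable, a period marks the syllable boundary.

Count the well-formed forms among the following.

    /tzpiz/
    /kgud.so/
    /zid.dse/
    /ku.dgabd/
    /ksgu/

/tzpiz/ — violates constraint (ii): syllable 1 onset /tzp/ has 3 consonants (> 2) → ill-formed
/kgud.so/ — violates constraint (iii): contains banned sequence /ds/ → ill-formed
/zid.dse/ — violates constraint (iii): contains banned sequence /ds/ → ill-formed
/ku.dgabd/ — violates constraint (i): syllable 2 coda /bd/ has 2 consonants (> 1) → ill-formed
/ksgu/ — violates constraint (ii): syllable 1 onset /ksg/ has 3 consonants (> 2) → ill-formed
No form is well-formed → 0.

0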